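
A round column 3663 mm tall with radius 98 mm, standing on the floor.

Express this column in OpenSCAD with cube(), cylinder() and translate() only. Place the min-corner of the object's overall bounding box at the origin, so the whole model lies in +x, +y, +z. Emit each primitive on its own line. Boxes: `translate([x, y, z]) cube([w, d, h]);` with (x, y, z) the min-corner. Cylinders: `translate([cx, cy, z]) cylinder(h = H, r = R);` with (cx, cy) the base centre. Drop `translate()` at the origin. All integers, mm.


translate([98, 98, 0]) cylinder(h = 3663, r = 98);


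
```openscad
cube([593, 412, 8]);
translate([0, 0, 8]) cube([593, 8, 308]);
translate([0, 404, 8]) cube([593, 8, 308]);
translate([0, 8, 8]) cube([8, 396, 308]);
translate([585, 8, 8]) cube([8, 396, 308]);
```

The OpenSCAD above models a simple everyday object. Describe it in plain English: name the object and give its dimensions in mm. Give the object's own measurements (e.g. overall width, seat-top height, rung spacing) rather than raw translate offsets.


An open-topped rectangular box: outside dimensions 593×412×316 mm, with a uniform wall and base thickness of 8 mm. The base is a full 593×412 slab on the floor; four walls sit on top of the base. The front and back walls (the −y and +y sides) span the full width; the two side walls fit between them.


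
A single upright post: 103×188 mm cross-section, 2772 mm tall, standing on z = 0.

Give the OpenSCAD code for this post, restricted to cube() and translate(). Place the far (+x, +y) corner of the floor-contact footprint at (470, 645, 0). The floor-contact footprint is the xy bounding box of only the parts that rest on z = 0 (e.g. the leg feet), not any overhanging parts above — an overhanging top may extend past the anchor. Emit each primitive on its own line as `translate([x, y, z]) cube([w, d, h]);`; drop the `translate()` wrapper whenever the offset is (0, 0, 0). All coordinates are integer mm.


translate([367, 457, 0]) cube([103, 188, 2772]);


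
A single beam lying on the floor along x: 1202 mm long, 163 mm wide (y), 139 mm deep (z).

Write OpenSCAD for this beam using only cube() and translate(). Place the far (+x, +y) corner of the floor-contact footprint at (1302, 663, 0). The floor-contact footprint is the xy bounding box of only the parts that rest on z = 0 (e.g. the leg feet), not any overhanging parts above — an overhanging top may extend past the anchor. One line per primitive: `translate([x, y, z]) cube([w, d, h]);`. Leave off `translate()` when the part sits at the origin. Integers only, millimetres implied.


translate([100, 500, 0]) cube([1202, 163, 139]);


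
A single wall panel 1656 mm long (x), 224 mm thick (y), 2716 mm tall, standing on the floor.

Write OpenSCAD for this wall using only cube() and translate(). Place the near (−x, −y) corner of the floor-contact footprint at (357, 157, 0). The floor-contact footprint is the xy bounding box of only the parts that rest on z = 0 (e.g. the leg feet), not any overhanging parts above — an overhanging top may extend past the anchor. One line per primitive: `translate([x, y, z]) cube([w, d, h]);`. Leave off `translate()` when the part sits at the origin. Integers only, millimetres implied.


translate([357, 157, 0]) cube([1656, 224, 2716]);


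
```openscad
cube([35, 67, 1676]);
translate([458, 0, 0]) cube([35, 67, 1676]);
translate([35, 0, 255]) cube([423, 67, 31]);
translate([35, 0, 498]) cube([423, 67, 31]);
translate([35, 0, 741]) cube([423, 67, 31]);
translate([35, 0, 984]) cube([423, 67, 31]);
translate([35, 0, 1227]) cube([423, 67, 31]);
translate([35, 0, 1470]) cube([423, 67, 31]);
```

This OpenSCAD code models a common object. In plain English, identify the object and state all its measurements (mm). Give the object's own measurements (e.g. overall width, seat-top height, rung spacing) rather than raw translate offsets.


A straight ladder. Two 35×67 mm vertical rails, 1676 mm tall, stand 493 mm apart (outside-to-outside) with their front faces coplanar on the −y side. 6 rungs, each 67 mm deep and 31 mm tall, span between the inner faces of the rails, front faces flush with the rails. The lowest rung's underside is at z = 255 mm and rungs are spaced 243 mm apart (underside to underside).


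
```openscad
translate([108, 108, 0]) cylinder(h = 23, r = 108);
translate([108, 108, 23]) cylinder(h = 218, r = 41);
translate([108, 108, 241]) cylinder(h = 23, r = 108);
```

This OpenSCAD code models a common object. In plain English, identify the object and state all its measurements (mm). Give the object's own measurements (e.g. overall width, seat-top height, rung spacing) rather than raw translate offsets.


A spool: two coaxial disc flanges of radius 108 mm and thickness 23 mm, joined by a core cylinder of radius 41 mm and height 218 mm. The lower flange rests on z = 0 and the three cylinders share a vertical axis.


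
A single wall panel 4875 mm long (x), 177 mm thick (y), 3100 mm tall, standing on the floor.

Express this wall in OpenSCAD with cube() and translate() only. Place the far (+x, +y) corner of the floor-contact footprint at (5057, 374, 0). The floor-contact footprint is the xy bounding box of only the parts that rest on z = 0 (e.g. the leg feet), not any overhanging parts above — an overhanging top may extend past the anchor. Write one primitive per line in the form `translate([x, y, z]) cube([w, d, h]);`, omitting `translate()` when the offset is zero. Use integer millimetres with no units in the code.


translate([182, 197, 0]) cube([4875, 177, 3100]);


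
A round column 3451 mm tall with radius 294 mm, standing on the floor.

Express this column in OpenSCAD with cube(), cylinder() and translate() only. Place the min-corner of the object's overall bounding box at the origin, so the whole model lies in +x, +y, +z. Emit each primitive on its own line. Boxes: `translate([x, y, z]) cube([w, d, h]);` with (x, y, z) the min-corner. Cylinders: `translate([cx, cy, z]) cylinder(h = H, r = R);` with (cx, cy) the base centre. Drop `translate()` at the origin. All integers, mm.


translate([294, 294, 0]) cylinder(h = 3451, r = 294);


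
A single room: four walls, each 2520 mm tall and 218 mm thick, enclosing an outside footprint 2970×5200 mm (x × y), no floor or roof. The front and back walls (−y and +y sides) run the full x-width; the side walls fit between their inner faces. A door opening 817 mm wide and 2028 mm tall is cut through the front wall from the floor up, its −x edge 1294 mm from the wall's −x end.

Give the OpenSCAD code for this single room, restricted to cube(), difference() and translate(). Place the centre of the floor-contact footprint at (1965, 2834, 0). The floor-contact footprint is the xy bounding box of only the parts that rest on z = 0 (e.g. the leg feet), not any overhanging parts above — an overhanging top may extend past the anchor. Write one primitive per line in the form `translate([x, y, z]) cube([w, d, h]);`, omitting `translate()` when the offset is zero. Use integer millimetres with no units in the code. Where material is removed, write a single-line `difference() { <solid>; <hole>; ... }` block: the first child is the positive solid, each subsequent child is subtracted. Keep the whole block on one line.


difference() { translate([480, 234, 0]) cube([2970, 218, 2520]); translate([1774, 234, 0]) cube([817, 218, 2028]); }
translate([480, 5216, 0]) cube([2970, 218, 2520]);
translate([480, 452, 0]) cube([218, 4764, 2520]);
translate([3232, 452, 0]) cube([218, 4764, 2520]);


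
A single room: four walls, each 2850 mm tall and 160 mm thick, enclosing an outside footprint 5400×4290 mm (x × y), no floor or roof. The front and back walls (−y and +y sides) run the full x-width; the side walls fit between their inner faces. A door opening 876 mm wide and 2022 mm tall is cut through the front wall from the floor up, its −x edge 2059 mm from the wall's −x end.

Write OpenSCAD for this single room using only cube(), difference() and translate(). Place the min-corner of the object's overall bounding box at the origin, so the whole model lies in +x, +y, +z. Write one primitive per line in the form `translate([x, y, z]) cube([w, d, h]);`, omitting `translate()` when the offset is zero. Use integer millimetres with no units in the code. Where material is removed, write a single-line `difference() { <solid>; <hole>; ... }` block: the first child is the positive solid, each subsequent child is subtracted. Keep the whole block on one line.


difference() { cube([5400, 160, 2850]); translate([2059, 0, 0]) cube([876, 160, 2022]); }
translate([0, 4130, 0]) cube([5400, 160, 2850]);
translate([0, 160, 0]) cube([160, 3970, 2850]);
translate([5240, 160, 0]) cube([160, 3970, 2850]);


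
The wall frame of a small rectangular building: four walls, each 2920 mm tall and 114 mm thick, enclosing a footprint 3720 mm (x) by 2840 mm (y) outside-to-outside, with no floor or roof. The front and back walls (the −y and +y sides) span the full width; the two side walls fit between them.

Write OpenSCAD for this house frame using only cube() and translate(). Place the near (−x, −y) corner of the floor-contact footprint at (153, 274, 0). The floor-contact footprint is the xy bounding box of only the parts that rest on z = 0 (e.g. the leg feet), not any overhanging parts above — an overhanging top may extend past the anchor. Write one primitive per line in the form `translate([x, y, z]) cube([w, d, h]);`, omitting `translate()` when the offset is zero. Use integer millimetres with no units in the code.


translate([153, 274, 0]) cube([3720, 114, 2920]);
translate([153, 3000, 0]) cube([3720, 114, 2920]);
translate([153, 388, 0]) cube([114, 2612, 2920]);
translate([3759, 388, 0]) cube([114, 2612, 2920]);


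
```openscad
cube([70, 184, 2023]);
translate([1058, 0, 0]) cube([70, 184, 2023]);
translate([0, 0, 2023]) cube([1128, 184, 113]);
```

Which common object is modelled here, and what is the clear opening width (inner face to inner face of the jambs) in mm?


A door frame. The clear opening width is 988 mm.

Two 2023 mm tall posts with a header on top — a door frame. The left jamb is 70 mm wide at x = 0; the right jamb starts at x = 1058. The clear opening is 1058 − 70 = 988 mm.


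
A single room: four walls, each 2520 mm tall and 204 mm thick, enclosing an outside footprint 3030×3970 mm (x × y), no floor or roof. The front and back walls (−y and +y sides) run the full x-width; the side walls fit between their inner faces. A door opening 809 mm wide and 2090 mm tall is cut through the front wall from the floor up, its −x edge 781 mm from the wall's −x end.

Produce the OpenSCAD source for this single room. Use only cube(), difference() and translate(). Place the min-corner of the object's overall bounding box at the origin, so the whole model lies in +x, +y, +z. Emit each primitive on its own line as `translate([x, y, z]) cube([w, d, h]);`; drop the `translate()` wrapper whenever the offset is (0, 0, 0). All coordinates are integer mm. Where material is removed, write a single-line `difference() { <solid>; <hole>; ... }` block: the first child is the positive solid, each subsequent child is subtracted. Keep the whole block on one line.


difference() { cube([3030, 204, 2520]); translate([781, 0, 0]) cube([809, 204, 2090]); }
translate([0, 3766, 0]) cube([3030, 204, 2520]);
translate([0, 204, 0]) cube([204, 3562, 2520]);
translate([2826, 204, 0]) cube([204, 3562, 2520]);


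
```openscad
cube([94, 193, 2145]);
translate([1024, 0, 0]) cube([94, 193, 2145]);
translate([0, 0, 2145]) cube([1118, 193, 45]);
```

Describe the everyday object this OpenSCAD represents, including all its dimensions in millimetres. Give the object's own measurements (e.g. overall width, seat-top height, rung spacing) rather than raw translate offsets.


A door frame. The clear opening is 930 mm wide and 2145 mm high. Two 94 mm wide jambs, 193 mm deep, stand either side of the opening from the floor to the top of the opening. A 45 mm thick head sits across the top of both jambs, spanning the full outside width of the frame.


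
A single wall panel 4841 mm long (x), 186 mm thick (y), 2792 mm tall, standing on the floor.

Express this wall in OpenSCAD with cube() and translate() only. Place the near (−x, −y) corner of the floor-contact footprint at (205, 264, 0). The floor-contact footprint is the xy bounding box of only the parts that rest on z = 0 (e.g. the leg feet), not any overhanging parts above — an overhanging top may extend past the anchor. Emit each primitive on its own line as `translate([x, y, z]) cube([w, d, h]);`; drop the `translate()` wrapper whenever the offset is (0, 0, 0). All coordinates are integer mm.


translate([205, 264, 0]) cube([4841, 186, 2792]);


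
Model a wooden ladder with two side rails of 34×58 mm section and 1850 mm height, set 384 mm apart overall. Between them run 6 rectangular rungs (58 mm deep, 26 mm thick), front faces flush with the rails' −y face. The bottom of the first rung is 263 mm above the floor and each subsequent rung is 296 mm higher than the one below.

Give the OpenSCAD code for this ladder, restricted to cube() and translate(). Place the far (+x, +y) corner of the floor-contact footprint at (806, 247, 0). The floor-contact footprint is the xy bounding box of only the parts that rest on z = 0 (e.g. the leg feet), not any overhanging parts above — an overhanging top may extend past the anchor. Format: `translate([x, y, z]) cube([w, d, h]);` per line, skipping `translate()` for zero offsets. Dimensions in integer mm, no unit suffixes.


translate([422, 189, 0]) cube([34, 58, 1850]);
translate([772, 189, 0]) cube([34, 58, 1850]);
translate([456, 189, 263]) cube([316, 58, 26]);
translate([456, 189, 559]) cube([316, 58, 26]);
translate([456, 189, 855]) cube([316, 58, 26]);
translate([456, 189, 1151]) cube([316, 58, 26]);
translate([456, 189, 1447]) cube([316, 58, 26]);
translate([456, 189, 1743]) cube([316, 58, 26]);


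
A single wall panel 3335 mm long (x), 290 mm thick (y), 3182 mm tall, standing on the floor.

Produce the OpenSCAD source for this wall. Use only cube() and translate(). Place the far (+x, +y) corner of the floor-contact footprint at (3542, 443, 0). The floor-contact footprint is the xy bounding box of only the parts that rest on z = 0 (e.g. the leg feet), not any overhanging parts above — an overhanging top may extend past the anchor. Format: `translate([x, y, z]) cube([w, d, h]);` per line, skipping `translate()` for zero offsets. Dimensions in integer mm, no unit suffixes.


translate([207, 153, 0]) cube([3335, 290, 3182]);


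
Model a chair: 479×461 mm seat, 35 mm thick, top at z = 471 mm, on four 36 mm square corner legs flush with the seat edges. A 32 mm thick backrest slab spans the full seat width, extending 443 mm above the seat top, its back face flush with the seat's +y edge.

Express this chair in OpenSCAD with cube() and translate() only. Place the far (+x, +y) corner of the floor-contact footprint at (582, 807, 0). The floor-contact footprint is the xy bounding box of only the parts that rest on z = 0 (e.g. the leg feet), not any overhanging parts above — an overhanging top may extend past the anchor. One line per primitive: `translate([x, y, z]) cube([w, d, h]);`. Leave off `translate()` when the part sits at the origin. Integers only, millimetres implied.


translate([103, 346, 436]) cube([479, 461, 35]);
translate([103, 346, 0]) cube([36, 36, 436]);
translate([546, 346, 0]) cube([36, 36, 436]);
translate([103, 771, 0]) cube([36, 36, 436]);
translate([546, 771, 0]) cube([36, 36, 436]);
translate([103, 775, 471]) cube([479, 32, 443]);


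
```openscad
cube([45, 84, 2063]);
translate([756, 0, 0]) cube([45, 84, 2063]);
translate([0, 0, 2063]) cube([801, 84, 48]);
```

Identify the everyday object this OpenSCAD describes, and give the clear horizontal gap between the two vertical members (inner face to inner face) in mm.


A door frame. The clear opening width is 711 mm.

Two 2063 mm tall posts with a header on top — a door frame. The left jamb is 45 mm wide at x = 0; the right jamb starts at x = 756. The clear opening is 756 − 45 = 711 mm.


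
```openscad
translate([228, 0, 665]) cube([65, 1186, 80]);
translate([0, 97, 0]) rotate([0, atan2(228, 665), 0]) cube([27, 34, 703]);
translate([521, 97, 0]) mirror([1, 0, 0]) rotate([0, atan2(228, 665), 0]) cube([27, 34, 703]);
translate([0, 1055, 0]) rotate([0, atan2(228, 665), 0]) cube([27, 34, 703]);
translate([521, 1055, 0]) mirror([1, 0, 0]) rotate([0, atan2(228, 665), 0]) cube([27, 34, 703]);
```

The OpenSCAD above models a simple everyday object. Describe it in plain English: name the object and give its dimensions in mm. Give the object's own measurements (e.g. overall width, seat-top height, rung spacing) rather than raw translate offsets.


A sawhorse. A 65×1186×80 mm beam (x, y, z) sits on two A-frame leg pairs. Each pair is two raked legs of 27×34 mm section (34 mm along y) splaying symmetrically in x. Each leg rises 665 mm vertically over 228 mm of horizontal reach and is 703 mm long along its own axis. Every leg's outer bottom edge rests on the floor and its outer top edge meets a bottom edge of the beam — the left legs (tilting toward +x) meet the beam's −x bottom edge, the right legs (their mirror images, tilting toward −x) meet its +x bottom edge — so the leg tops tuck under the beam, the beam's underside is 665 mm above the floor, and the feet are 521 mm apart outside-to-outside with the beam centred between them. The two leg pairs are set in 97 mm from either end of the beam.


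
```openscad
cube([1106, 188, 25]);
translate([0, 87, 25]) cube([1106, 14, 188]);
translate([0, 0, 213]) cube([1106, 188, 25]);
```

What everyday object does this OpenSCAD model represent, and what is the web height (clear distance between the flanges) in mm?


An I-beam. The web height is 188 mm.

Two wide flanges with a thin centred web — an I-beam. Overall 238 mm minus two 25 mm flanges gives a web of 238 − 2·25 = 188 mm.


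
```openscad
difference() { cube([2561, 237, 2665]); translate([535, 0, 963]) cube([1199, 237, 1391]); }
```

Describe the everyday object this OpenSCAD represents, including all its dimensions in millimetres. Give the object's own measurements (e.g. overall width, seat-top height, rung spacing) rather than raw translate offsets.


A wall 2561 mm long (x), 237 mm thick (y), 2665 mm tall, with a rectangular window opening cut through it. The opening is 1199 mm wide and 1391 mm tall; its sill is at z = 963 mm and its near (−x) edge is 535 mm from the wall's −x end. The opening passes through the full wall thickness.


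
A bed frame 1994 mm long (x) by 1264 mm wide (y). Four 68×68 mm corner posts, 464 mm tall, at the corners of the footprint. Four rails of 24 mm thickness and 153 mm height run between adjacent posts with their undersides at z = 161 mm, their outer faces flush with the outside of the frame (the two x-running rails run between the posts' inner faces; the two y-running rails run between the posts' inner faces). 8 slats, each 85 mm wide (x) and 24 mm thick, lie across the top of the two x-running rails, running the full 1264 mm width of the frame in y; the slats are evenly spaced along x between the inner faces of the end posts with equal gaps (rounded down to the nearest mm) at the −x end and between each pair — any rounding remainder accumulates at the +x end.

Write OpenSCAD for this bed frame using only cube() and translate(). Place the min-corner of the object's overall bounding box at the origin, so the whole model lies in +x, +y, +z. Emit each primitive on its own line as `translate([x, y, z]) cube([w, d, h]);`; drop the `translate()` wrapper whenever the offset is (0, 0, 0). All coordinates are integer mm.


cube([68, 68, 464]);
translate([0, 1196, 0]) cube([68, 68, 464]);
translate([1926, 0, 0]) cube([68, 68, 464]);
translate([1926, 1196, 0]) cube([68, 68, 464]);
translate([68, 0, 161]) cube([1858, 24, 153]);
translate([68, 1240, 161]) cube([1858, 24, 153]);
translate([0, 68, 161]) cube([24, 1128, 153]);
translate([1970, 68, 161]) cube([24, 1128, 153]);
translate([198, 0, 314]) cube([85, 1264, 24]);
translate([413, 0, 314]) cube([85, 1264, 24]);
translate([628, 0, 314]) cube([85, 1264, 24]);
translate([843, 0, 314]) cube([85, 1264, 24]);
translate([1058, 0, 314]) cube([85, 1264, 24]);
translate([1273, 0, 314]) cube([85, 1264, 24]);
translate([1488, 0, 314]) cube([85, 1264, 24]);
translate([1703, 0, 314]) cube([85, 1264, 24]);


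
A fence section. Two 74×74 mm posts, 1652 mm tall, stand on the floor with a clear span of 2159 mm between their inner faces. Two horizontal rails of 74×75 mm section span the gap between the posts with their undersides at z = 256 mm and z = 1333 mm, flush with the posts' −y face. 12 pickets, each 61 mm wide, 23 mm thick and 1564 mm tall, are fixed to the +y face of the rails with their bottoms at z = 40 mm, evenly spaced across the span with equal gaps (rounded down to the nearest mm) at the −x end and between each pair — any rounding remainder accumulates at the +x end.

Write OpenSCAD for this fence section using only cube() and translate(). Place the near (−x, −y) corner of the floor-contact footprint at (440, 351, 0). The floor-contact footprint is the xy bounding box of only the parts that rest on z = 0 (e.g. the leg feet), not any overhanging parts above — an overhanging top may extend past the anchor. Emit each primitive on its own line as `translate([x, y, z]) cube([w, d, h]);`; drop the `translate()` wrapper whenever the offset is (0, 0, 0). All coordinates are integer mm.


translate([440, 351, 0]) cube([74, 74, 1652]);
translate([2673, 351, 0]) cube([74, 74, 1652]);
translate([514, 351, 256]) cube([2159, 74, 75]);
translate([514, 351, 1333]) cube([2159, 74, 75]);
translate([623, 425, 40]) cube([61, 23, 1564]);
translate([793, 425, 40]) cube([61, 23, 1564]);
translate([963, 425, 40]) cube([61, 23, 1564]);
translate([1133, 425, 40]) cube([61, 23, 1564]);
translate([1303, 425, 40]) cube([61, 23, 1564]);
translate([1473, 425, 40]) cube([61, 23, 1564]);
translate([1643, 425, 40]) cube([61, 23, 1564]);
translate([1813, 425, 40]) cube([61, 23, 1564]);
translate([1983, 425, 40]) cube([61, 23, 1564]);
translate([2153, 425, 40]) cube([61, 23, 1564]);
translate([2323, 425, 40]) cube([61, 23, 1564]);
translate([2493, 425, 40]) cube([61, 23, 1564]);


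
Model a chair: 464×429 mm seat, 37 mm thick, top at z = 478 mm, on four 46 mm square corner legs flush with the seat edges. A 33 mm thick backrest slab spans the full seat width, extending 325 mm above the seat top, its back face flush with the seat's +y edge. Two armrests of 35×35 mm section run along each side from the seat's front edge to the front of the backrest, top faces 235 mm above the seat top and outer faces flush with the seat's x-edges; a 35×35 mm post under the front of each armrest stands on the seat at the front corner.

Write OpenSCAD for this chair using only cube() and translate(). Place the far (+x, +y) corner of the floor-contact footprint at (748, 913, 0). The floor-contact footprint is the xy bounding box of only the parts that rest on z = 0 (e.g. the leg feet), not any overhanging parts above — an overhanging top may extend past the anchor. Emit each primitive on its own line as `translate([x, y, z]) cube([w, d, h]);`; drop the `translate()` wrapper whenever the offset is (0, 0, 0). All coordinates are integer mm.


translate([284, 484, 441]) cube([464, 429, 37]);
translate([284, 484, 0]) cube([46, 46, 441]);
translate([702, 484, 0]) cube([46, 46, 441]);
translate([284, 867, 0]) cube([46, 46, 441]);
translate([702, 867, 0]) cube([46, 46, 441]);
translate([284, 880, 478]) cube([464, 33, 325]);
translate([284, 484, 678]) cube([35, 396, 35]);
translate([713, 484, 678]) cube([35, 396, 35]);
translate([284, 484, 478]) cube([35, 35, 200]);
translate([713, 484, 478]) cube([35, 35, 200]);


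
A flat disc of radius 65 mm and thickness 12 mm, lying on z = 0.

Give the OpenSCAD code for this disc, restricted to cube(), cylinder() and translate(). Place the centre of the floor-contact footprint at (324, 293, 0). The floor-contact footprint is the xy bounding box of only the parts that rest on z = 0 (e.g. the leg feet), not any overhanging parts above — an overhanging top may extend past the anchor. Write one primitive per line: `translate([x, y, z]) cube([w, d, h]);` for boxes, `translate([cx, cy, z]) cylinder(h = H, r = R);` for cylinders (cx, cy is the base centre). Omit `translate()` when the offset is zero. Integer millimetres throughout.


translate([324, 293, 0]) cylinder(h = 12, r = 65);


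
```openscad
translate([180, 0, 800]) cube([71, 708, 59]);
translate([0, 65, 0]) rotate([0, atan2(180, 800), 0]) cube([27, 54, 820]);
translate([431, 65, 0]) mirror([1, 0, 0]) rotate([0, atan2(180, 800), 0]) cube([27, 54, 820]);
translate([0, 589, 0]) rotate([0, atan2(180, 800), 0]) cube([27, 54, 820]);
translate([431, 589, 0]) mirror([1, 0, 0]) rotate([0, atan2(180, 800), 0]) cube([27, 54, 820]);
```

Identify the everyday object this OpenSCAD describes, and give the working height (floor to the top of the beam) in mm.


A sawhorse. The overall height is 859 mm.

A beam across two mirrored pairs of raked legs — a sawhorse. The beam's underside is at z = 800 (matching the legs' vertical rise in atan2(180, 800)) and the beam is 59 mm tall, so its top is at 800 + 59 = 859 mm. The raked legs top out at the beam's underside, so that is the highest point.


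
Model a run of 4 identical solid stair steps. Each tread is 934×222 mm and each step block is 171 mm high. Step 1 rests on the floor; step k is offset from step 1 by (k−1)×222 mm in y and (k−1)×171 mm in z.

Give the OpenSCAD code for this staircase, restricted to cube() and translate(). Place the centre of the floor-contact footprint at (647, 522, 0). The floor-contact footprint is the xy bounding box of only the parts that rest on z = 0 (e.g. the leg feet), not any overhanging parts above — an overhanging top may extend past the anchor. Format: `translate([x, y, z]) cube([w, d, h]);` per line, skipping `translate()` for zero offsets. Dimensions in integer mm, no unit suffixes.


translate([180, 411, 0]) cube([934, 222, 171]);
translate([180, 633, 171]) cube([934, 222, 171]);
translate([180, 855, 342]) cube([934, 222, 171]);
translate([180, 1077, 513]) cube([934, 222, 171]);


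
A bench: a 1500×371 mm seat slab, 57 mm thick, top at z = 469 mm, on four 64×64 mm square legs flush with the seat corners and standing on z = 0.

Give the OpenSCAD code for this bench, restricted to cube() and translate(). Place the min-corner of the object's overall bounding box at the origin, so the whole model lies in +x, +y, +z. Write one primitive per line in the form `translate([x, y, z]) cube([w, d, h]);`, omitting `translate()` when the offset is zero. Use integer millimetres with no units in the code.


// leg_h = 469 − 57 = 412
translate([0, 0, 412]) cube([1500, 371, 57]);
cube([64, 64, 412]);
translate([0, 307, 0]) cube([64, 64, 412]);
translate([1436, 0, 0]) cube([64, 64, 412]);
translate([1436, 307, 0]) cube([64, 64, 412]);


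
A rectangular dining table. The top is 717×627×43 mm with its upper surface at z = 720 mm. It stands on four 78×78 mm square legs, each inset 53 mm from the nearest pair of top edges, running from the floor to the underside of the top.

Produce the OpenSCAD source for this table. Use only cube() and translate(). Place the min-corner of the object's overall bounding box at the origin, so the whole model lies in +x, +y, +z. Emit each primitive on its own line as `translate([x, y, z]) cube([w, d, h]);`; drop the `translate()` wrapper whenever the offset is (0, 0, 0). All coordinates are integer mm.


translate([0, 0, 677]) cube([717, 627, 43]);
translate([53, 53, 0]) cube([78, 78, 677]);
translate([586, 53, 0]) cube([78, 78, 677]);
translate([53, 496, 0]) cube([78, 78, 677]);
translate([586, 496, 0]) cube([78, 78, 677]);


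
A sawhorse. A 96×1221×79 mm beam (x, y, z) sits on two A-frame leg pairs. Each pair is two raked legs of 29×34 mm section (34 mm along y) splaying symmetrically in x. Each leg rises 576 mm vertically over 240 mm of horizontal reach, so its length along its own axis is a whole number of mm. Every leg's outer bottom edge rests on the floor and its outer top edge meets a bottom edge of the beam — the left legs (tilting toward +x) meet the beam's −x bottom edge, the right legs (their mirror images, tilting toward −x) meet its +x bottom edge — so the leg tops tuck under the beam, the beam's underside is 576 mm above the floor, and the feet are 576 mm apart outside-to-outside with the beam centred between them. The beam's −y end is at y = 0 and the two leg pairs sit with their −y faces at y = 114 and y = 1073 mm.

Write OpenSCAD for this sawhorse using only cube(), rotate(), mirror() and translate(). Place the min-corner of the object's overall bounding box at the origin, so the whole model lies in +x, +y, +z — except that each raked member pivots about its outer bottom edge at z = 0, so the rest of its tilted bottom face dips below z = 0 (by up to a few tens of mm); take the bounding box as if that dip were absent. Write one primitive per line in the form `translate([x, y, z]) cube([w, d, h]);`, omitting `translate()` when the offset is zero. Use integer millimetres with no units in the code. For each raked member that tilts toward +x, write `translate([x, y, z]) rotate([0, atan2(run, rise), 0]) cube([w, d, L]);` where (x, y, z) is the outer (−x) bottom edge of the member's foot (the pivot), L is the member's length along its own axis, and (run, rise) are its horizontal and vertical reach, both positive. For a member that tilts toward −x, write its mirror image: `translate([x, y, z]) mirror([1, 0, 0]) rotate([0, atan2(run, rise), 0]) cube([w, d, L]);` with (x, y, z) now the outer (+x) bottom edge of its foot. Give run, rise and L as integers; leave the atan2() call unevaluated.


translate([240, 0, 576]) cube([96, 1221, 79]);
translate([0, 114, 0]) rotate([0, atan2(240, 576), 0]) cube([29, 34, 624]);
translate([576, 114, 0]) mirror([1, 0, 0]) rotate([0, atan2(240, 576), 0]) cube([29, 34, 624]);
translate([0, 1073, 0]) rotate([0, atan2(240, 576), 0]) cube([29, 34, 624]);
translate([576, 1073, 0]) mirror([1, 0, 0]) rotate([0, atan2(240, 576), 0]) cube([29, 34, 624]);


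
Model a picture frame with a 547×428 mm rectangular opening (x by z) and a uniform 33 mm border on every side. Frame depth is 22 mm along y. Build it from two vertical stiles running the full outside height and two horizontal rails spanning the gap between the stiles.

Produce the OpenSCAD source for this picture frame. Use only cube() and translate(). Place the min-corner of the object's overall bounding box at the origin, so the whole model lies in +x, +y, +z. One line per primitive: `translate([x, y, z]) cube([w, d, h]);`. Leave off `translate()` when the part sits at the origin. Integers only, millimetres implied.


cube([33, 22, 494]);
translate([580, 0, 0]) cube([33, 22, 494]);
translate([33, 0, 0]) cube([547, 22, 33]);
translate([33, 0, 461]) cube([547, 22, 33]);


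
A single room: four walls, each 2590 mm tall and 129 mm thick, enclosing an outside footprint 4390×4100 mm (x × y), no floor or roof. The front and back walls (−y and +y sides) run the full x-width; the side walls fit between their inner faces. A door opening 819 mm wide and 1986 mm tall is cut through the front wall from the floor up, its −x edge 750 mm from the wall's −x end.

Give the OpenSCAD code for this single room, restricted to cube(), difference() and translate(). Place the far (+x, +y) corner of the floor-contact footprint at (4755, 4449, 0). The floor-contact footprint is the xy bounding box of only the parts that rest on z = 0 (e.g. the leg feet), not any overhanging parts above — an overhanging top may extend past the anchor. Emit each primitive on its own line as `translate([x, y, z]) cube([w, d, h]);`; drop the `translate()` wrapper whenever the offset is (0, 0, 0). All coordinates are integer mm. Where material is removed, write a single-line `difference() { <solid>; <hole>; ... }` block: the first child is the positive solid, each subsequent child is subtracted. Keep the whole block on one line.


difference() { translate([365, 349, 0]) cube([4390, 129, 2590]); translate([1115, 349, 0]) cube([819, 129, 1986]); }
translate([365, 4320, 0]) cube([4390, 129, 2590]);
translate([365, 478, 0]) cube([129, 3842, 2590]);
translate([4626, 478, 0]) cube([129, 3842, 2590]);


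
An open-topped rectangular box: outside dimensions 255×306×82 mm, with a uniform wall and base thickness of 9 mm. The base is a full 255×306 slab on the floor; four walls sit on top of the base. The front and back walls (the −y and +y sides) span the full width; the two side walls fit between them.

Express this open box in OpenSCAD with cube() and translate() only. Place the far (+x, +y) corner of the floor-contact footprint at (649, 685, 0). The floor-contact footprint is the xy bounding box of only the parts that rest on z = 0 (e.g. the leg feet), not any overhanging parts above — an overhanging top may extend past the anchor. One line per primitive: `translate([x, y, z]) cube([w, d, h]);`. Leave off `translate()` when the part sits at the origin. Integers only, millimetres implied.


translate([394, 379, 0]) cube([255, 306, 9]);
translate([394, 379, 9]) cube([255, 9, 73]);
translate([394, 676, 9]) cube([255, 9, 73]);
translate([394, 388, 9]) cube([9, 288, 73]);
translate([640, 388, 9]) cube([9, 288, 73]);


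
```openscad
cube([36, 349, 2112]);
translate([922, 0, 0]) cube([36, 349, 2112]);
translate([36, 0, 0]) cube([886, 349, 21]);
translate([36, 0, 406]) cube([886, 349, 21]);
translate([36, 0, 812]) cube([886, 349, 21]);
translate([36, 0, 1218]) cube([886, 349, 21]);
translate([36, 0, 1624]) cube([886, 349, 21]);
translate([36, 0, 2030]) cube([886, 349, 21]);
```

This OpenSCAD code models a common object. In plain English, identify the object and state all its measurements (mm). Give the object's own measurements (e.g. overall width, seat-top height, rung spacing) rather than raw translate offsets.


An open bookshelf. Two side panels, each 36 mm thick, 349 mm deep and 2112 mm tall, stand 958 mm apart (outside-to-outside). Between them sit 6 shelves, each 21 mm thick and 349 mm deep, spanning the full gap between the sides. The bottom shelf rests on the floor (its underside at z = 0) and the clear gap between one shelf's top and the next shelf's underside is 385 mm.


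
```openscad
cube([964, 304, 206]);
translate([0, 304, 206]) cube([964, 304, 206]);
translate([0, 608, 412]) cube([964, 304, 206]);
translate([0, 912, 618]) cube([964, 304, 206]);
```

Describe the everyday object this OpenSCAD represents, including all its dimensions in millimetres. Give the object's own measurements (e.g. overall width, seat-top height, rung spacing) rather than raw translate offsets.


A straight staircase of 4 solid steps. Each step is 964 mm wide (x), 304 mm deep (y, the going) and 206 mm tall (the rise). The first step rests on the floor; each subsequent step sits one going further in +y and one rise higher in +z, directly behind and above the previous step with no overlap.


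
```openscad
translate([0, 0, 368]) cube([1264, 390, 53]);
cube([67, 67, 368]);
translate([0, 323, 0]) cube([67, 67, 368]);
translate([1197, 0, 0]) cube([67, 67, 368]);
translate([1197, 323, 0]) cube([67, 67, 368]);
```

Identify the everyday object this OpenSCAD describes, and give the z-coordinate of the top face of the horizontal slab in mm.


A bench. The seat-top height is 421 mm.

A long slab on four corner posts — a bench. The slab sits at z = 368 with thickness 53, so the top is 368 + 53 = 421 mm.


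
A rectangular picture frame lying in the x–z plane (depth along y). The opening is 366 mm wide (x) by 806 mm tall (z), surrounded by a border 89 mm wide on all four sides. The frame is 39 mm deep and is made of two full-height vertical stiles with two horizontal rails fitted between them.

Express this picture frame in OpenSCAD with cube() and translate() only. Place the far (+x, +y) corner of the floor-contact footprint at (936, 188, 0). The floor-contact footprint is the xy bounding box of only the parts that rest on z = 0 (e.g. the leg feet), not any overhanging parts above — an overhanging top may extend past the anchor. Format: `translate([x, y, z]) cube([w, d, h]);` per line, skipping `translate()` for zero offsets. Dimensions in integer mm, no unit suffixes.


translate([392, 149, 0]) cube([89, 39, 984]);
translate([847, 149, 0]) cube([89, 39, 984]);
translate([481, 149, 0]) cube([366, 39, 89]);
translate([481, 149, 895]) cube([366, 39, 89]);


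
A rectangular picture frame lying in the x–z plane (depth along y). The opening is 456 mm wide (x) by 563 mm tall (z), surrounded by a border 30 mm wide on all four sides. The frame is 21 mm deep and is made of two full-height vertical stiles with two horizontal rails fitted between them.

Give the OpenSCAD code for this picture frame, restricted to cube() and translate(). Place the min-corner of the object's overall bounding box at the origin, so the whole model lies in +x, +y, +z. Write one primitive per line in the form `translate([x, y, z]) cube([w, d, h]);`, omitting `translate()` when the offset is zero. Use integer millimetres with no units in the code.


cube([30, 21, 623]);
translate([486, 0, 0]) cube([30, 21, 623]);
translate([30, 0, 0]) cube([456, 21, 30]);
translate([30, 0, 593]) cube([456, 21, 30]);


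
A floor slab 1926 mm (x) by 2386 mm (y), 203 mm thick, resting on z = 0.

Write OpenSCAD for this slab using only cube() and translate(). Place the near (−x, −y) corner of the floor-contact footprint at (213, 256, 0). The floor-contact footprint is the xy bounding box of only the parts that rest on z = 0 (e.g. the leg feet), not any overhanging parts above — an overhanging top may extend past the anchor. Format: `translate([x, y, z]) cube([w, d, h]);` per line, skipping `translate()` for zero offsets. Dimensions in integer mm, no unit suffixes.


translate([213, 256, 0]) cube([1926, 2386, 203]);


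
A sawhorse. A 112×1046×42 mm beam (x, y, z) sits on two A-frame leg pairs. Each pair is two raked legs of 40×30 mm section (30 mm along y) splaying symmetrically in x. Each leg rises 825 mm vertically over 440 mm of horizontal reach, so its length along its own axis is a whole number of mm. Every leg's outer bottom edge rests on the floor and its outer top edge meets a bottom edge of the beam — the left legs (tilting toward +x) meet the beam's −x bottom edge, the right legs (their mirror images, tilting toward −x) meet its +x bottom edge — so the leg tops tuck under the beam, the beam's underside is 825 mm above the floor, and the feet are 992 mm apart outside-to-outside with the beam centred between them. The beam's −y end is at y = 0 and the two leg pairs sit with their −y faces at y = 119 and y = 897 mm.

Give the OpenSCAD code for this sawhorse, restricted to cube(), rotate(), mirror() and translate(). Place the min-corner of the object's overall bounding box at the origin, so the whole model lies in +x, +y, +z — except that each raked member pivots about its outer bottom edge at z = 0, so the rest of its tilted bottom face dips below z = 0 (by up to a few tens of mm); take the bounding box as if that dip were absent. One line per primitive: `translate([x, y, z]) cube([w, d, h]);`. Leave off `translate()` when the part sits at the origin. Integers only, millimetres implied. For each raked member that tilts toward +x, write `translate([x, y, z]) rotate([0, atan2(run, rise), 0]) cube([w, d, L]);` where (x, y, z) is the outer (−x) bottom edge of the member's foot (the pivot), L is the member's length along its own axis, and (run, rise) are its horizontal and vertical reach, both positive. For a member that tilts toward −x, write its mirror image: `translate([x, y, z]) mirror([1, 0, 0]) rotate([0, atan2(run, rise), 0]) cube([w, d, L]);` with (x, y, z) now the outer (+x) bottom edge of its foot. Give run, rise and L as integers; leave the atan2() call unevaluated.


translate([440, 0, 825]) cube([112, 1046, 42]);
translate([0, 119, 0]) rotate([0, atan2(440, 825), 0]) cube([40, 30, 935]);
translate([992, 119, 0]) mirror([1, 0, 0]) rotate([0, atan2(440, 825), 0]) cube([40, 30, 935]);
translate([0, 897, 0]) rotate([0, atan2(440, 825), 0]) cube([40, 30, 935]);
translate([992, 897, 0]) mirror([1, 0, 0]) rotate([0, atan2(440, 825), 0]) cube([40, 30, 935]);
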